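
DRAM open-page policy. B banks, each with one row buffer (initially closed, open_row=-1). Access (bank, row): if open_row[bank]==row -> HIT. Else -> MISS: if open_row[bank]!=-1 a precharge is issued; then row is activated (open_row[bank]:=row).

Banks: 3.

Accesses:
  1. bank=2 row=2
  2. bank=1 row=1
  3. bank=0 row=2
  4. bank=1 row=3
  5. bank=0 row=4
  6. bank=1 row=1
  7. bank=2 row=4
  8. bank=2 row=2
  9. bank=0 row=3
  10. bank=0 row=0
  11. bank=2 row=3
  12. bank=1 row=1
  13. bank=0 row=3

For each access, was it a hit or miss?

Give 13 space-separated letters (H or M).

Answer: M M M M M M M M M M M H M

Derivation:
Acc 1: bank2 row2 -> MISS (open row2); precharges=0
Acc 2: bank1 row1 -> MISS (open row1); precharges=0
Acc 3: bank0 row2 -> MISS (open row2); precharges=0
Acc 4: bank1 row3 -> MISS (open row3); precharges=1
Acc 5: bank0 row4 -> MISS (open row4); precharges=2
Acc 6: bank1 row1 -> MISS (open row1); precharges=3
Acc 7: bank2 row4 -> MISS (open row4); precharges=4
Acc 8: bank2 row2 -> MISS (open row2); precharges=5
Acc 9: bank0 row3 -> MISS (open row3); precharges=6
Acc 10: bank0 row0 -> MISS (open row0); precharges=7
Acc 11: bank2 row3 -> MISS (open row3); precharges=8
Acc 12: bank1 row1 -> HIT
Acc 13: bank0 row3 -> MISS (open row3); precharges=9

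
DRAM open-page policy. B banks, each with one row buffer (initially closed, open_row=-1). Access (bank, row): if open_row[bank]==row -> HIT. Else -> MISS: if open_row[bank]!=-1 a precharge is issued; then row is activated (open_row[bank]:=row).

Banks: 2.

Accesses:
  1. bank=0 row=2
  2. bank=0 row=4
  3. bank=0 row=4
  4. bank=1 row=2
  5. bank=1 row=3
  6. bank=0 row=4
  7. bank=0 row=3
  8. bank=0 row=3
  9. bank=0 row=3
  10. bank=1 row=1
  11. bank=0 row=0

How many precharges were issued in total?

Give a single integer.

Acc 1: bank0 row2 -> MISS (open row2); precharges=0
Acc 2: bank0 row4 -> MISS (open row4); precharges=1
Acc 3: bank0 row4 -> HIT
Acc 4: bank1 row2 -> MISS (open row2); precharges=1
Acc 5: bank1 row3 -> MISS (open row3); precharges=2
Acc 6: bank0 row4 -> HIT
Acc 7: bank0 row3 -> MISS (open row3); precharges=3
Acc 8: bank0 row3 -> HIT
Acc 9: bank0 row3 -> HIT
Acc 10: bank1 row1 -> MISS (open row1); precharges=4
Acc 11: bank0 row0 -> MISS (open row0); precharges=5

Answer: 5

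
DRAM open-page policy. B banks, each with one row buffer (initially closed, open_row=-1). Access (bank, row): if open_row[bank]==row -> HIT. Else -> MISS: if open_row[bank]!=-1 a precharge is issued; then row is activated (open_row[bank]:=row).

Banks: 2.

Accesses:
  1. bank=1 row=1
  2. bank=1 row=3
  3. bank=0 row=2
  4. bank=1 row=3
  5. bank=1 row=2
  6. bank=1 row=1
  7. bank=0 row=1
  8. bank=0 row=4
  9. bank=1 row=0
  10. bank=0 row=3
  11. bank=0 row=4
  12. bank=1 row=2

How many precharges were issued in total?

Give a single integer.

Acc 1: bank1 row1 -> MISS (open row1); precharges=0
Acc 2: bank1 row3 -> MISS (open row3); precharges=1
Acc 3: bank0 row2 -> MISS (open row2); precharges=1
Acc 4: bank1 row3 -> HIT
Acc 5: bank1 row2 -> MISS (open row2); precharges=2
Acc 6: bank1 row1 -> MISS (open row1); precharges=3
Acc 7: bank0 row1 -> MISS (open row1); precharges=4
Acc 8: bank0 row4 -> MISS (open row4); precharges=5
Acc 9: bank1 row0 -> MISS (open row0); precharges=6
Acc 10: bank0 row3 -> MISS (open row3); precharges=7
Acc 11: bank0 row4 -> MISS (open row4); precharges=8
Acc 12: bank1 row2 -> MISS (open row2); precharges=9

Answer: 9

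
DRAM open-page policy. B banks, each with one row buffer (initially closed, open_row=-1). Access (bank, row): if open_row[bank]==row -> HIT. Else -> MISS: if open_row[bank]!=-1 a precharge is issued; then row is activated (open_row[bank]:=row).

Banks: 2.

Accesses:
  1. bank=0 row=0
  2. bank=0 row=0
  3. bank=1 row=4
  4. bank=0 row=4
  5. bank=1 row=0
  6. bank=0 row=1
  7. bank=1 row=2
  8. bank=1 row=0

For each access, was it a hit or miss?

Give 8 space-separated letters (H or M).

Acc 1: bank0 row0 -> MISS (open row0); precharges=0
Acc 2: bank0 row0 -> HIT
Acc 3: bank1 row4 -> MISS (open row4); precharges=0
Acc 4: bank0 row4 -> MISS (open row4); precharges=1
Acc 5: bank1 row0 -> MISS (open row0); precharges=2
Acc 6: bank0 row1 -> MISS (open row1); precharges=3
Acc 7: bank1 row2 -> MISS (open row2); precharges=4
Acc 8: bank1 row0 -> MISS (open row0); precharges=5

Answer: M H M M M M M M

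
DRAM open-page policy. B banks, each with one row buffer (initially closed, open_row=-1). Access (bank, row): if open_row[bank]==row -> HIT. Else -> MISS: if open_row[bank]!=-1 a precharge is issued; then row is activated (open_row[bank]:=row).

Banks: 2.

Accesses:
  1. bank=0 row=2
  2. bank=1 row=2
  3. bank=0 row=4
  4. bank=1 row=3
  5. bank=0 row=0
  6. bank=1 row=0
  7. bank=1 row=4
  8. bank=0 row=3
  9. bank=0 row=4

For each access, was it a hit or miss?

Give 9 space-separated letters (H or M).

Acc 1: bank0 row2 -> MISS (open row2); precharges=0
Acc 2: bank1 row2 -> MISS (open row2); precharges=0
Acc 3: bank0 row4 -> MISS (open row4); precharges=1
Acc 4: bank1 row3 -> MISS (open row3); precharges=2
Acc 5: bank0 row0 -> MISS (open row0); precharges=3
Acc 6: bank1 row0 -> MISS (open row0); precharges=4
Acc 7: bank1 row4 -> MISS (open row4); precharges=5
Acc 8: bank0 row3 -> MISS (open row3); precharges=6
Acc 9: bank0 row4 -> MISS (open row4); precharges=7

Answer: M M M M M M M M M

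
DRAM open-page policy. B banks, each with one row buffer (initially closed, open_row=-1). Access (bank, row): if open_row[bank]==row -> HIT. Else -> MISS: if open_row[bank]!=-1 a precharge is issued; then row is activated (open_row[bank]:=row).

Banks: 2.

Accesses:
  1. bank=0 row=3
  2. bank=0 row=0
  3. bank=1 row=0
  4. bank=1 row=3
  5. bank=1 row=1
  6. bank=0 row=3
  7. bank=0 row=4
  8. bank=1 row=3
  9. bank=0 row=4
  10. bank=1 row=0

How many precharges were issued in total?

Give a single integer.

Answer: 7

Derivation:
Acc 1: bank0 row3 -> MISS (open row3); precharges=0
Acc 2: bank0 row0 -> MISS (open row0); precharges=1
Acc 3: bank1 row0 -> MISS (open row0); precharges=1
Acc 4: bank1 row3 -> MISS (open row3); precharges=2
Acc 5: bank1 row1 -> MISS (open row1); precharges=3
Acc 6: bank0 row3 -> MISS (open row3); precharges=4
Acc 7: bank0 row4 -> MISS (open row4); precharges=5
Acc 8: bank1 row3 -> MISS (open row3); precharges=6
Acc 9: bank0 row4 -> HIT
Acc 10: bank1 row0 -> MISS (open row0); precharges=7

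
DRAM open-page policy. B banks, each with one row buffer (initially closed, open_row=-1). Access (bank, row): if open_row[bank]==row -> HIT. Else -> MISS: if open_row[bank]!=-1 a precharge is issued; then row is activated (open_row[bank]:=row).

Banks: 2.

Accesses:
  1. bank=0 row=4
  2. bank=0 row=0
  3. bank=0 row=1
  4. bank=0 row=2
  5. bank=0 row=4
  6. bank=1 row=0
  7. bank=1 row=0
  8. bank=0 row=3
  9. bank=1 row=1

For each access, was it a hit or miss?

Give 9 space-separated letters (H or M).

Answer: M M M M M M H M M

Derivation:
Acc 1: bank0 row4 -> MISS (open row4); precharges=0
Acc 2: bank0 row0 -> MISS (open row0); precharges=1
Acc 3: bank0 row1 -> MISS (open row1); precharges=2
Acc 4: bank0 row2 -> MISS (open row2); precharges=3
Acc 5: bank0 row4 -> MISS (open row4); precharges=4
Acc 6: bank1 row0 -> MISS (open row0); precharges=4
Acc 7: bank1 row0 -> HIT
Acc 8: bank0 row3 -> MISS (open row3); precharges=5
Acc 9: bank1 row1 -> MISS (open row1); precharges=6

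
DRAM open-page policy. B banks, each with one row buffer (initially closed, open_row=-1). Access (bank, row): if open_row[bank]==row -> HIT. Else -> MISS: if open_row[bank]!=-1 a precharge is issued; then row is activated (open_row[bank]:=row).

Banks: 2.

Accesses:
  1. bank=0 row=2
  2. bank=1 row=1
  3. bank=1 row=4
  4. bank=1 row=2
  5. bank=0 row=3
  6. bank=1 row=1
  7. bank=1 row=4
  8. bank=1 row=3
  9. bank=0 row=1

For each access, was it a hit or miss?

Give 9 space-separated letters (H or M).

Acc 1: bank0 row2 -> MISS (open row2); precharges=0
Acc 2: bank1 row1 -> MISS (open row1); precharges=0
Acc 3: bank1 row4 -> MISS (open row4); precharges=1
Acc 4: bank1 row2 -> MISS (open row2); precharges=2
Acc 5: bank0 row3 -> MISS (open row3); precharges=3
Acc 6: bank1 row1 -> MISS (open row1); precharges=4
Acc 7: bank1 row4 -> MISS (open row4); precharges=5
Acc 8: bank1 row3 -> MISS (open row3); precharges=6
Acc 9: bank0 row1 -> MISS (open row1); precharges=7

Answer: M M M M M M M M M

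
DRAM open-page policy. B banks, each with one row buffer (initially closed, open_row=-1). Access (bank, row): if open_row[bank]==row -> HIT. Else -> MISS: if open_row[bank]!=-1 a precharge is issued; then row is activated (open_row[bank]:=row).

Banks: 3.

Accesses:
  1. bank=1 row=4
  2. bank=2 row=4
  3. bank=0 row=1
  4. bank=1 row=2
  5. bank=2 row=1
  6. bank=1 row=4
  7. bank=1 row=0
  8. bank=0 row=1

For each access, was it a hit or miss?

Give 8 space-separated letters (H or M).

Answer: M M M M M M M H

Derivation:
Acc 1: bank1 row4 -> MISS (open row4); precharges=0
Acc 2: bank2 row4 -> MISS (open row4); precharges=0
Acc 3: bank0 row1 -> MISS (open row1); precharges=0
Acc 4: bank1 row2 -> MISS (open row2); precharges=1
Acc 5: bank2 row1 -> MISS (open row1); precharges=2
Acc 6: bank1 row4 -> MISS (open row4); precharges=3
Acc 7: bank1 row0 -> MISS (open row0); precharges=4
Acc 8: bank0 row1 -> HIT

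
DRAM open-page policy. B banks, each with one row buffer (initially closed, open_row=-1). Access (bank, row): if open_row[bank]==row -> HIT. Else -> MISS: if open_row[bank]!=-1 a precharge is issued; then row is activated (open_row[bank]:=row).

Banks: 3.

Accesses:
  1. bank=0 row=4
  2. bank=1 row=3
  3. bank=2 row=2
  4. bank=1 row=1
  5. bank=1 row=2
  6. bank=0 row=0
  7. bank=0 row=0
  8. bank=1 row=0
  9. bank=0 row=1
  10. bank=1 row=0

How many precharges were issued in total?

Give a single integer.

Acc 1: bank0 row4 -> MISS (open row4); precharges=0
Acc 2: bank1 row3 -> MISS (open row3); precharges=0
Acc 3: bank2 row2 -> MISS (open row2); precharges=0
Acc 4: bank1 row1 -> MISS (open row1); precharges=1
Acc 5: bank1 row2 -> MISS (open row2); precharges=2
Acc 6: bank0 row0 -> MISS (open row0); precharges=3
Acc 7: bank0 row0 -> HIT
Acc 8: bank1 row0 -> MISS (open row0); precharges=4
Acc 9: bank0 row1 -> MISS (open row1); precharges=5
Acc 10: bank1 row0 -> HIT

Answer: 5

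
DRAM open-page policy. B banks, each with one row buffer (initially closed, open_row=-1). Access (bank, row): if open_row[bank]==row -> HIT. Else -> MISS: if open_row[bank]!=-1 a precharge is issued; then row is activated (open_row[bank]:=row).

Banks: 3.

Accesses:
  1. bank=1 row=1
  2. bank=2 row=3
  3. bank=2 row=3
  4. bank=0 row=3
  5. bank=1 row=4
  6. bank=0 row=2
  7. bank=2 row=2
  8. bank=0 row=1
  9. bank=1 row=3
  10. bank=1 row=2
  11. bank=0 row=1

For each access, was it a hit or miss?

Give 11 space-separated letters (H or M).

Acc 1: bank1 row1 -> MISS (open row1); precharges=0
Acc 2: bank2 row3 -> MISS (open row3); precharges=0
Acc 3: bank2 row3 -> HIT
Acc 4: bank0 row3 -> MISS (open row3); precharges=0
Acc 5: bank1 row4 -> MISS (open row4); precharges=1
Acc 6: bank0 row2 -> MISS (open row2); precharges=2
Acc 7: bank2 row2 -> MISS (open row2); precharges=3
Acc 8: bank0 row1 -> MISS (open row1); precharges=4
Acc 9: bank1 row3 -> MISS (open row3); precharges=5
Acc 10: bank1 row2 -> MISS (open row2); precharges=6
Acc 11: bank0 row1 -> HIT

Answer: M M H M M M M M M M H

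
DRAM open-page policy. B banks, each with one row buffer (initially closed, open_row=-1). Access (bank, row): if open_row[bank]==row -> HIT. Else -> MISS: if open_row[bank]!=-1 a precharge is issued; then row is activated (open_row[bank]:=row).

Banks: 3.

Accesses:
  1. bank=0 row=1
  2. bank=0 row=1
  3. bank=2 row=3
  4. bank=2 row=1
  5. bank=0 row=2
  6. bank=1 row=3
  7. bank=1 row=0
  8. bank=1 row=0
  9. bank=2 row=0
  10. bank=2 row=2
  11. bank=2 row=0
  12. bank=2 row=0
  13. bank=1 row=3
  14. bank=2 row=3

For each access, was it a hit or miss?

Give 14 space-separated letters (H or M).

Acc 1: bank0 row1 -> MISS (open row1); precharges=0
Acc 2: bank0 row1 -> HIT
Acc 3: bank2 row3 -> MISS (open row3); precharges=0
Acc 4: bank2 row1 -> MISS (open row1); precharges=1
Acc 5: bank0 row2 -> MISS (open row2); precharges=2
Acc 6: bank1 row3 -> MISS (open row3); precharges=2
Acc 7: bank1 row0 -> MISS (open row0); precharges=3
Acc 8: bank1 row0 -> HIT
Acc 9: bank2 row0 -> MISS (open row0); precharges=4
Acc 10: bank2 row2 -> MISS (open row2); precharges=5
Acc 11: bank2 row0 -> MISS (open row0); precharges=6
Acc 12: bank2 row0 -> HIT
Acc 13: bank1 row3 -> MISS (open row3); precharges=7
Acc 14: bank2 row3 -> MISS (open row3); precharges=8

Answer: M H M M M M M H M M M H M M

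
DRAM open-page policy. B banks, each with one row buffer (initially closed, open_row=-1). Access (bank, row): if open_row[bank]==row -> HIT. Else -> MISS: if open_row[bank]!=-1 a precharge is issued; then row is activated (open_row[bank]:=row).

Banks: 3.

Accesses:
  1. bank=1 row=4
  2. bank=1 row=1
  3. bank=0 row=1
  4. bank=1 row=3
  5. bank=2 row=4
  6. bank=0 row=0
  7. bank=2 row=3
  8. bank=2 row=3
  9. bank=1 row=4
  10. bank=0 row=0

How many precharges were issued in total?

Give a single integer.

Answer: 5

Derivation:
Acc 1: bank1 row4 -> MISS (open row4); precharges=0
Acc 2: bank1 row1 -> MISS (open row1); precharges=1
Acc 3: bank0 row1 -> MISS (open row1); precharges=1
Acc 4: bank1 row3 -> MISS (open row3); precharges=2
Acc 5: bank2 row4 -> MISS (open row4); precharges=2
Acc 6: bank0 row0 -> MISS (open row0); precharges=3
Acc 7: bank2 row3 -> MISS (open row3); precharges=4
Acc 8: bank2 row3 -> HIT
Acc 9: bank1 row4 -> MISS (open row4); precharges=5
Acc 10: bank0 row0 -> HIT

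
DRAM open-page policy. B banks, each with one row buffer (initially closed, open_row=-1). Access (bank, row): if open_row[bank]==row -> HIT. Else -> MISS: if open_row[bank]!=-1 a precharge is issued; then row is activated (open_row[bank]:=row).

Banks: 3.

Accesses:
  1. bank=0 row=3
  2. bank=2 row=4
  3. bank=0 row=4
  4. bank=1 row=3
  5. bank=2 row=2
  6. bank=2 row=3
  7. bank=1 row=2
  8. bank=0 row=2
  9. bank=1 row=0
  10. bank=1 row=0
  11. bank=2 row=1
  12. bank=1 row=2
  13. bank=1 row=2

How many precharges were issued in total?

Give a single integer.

Answer: 8

Derivation:
Acc 1: bank0 row3 -> MISS (open row3); precharges=0
Acc 2: bank2 row4 -> MISS (open row4); precharges=0
Acc 3: bank0 row4 -> MISS (open row4); precharges=1
Acc 4: bank1 row3 -> MISS (open row3); precharges=1
Acc 5: bank2 row2 -> MISS (open row2); precharges=2
Acc 6: bank2 row3 -> MISS (open row3); precharges=3
Acc 7: bank1 row2 -> MISS (open row2); precharges=4
Acc 8: bank0 row2 -> MISS (open row2); precharges=5
Acc 9: bank1 row0 -> MISS (open row0); precharges=6
Acc 10: bank1 row0 -> HIT
Acc 11: bank2 row1 -> MISS (open row1); precharges=7
Acc 12: bank1 row2 -> MISS (open row2); precharges=8
Acc 13: bank1 row2 -> HIT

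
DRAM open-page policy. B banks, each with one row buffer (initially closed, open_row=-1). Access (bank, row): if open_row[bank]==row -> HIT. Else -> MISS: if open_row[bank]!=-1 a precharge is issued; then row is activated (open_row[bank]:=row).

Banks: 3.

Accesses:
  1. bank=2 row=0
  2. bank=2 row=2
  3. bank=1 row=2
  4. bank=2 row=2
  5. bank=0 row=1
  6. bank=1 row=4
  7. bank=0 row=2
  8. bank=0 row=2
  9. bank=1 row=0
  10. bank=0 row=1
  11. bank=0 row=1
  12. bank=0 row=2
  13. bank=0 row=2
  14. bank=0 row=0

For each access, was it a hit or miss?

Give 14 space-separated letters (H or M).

Acc 1: bank2 row0 -> MISS (open row0); precharges=0
Acc 2: bank2 row2 -> MISS (open row2); precharges=1
Acc 3: bank1 row2 -> MISS (open row2); precharges=1
Acc 4: bank2 row2 -> HIT
Acc 5: bank0 row1 -> MISS (open row1); precharges=1
Acc 6: bank1 row4 -> MISS (open row4); precharges=2
Acc 7: bank0 row2 -> MISS (open row2); precharges=3
Acc 8: bank0 row2 -> HIT
Acc 9: bank1 row0 -> MISS (open row0); precharges=4
Acc 10: bank0 row1 -> MISS (open row1); precharges=5
Acc 11: bank0 row1 -> HIT
Acc 12: bank0 row2 -> MISS (open row2); precharges=6
Acc 13: bank0 row2 -> HIT
Acc 14: bank0 row0 -> MISS (open row0); precharges=7

Answer: M M M H M M M H M M H M H M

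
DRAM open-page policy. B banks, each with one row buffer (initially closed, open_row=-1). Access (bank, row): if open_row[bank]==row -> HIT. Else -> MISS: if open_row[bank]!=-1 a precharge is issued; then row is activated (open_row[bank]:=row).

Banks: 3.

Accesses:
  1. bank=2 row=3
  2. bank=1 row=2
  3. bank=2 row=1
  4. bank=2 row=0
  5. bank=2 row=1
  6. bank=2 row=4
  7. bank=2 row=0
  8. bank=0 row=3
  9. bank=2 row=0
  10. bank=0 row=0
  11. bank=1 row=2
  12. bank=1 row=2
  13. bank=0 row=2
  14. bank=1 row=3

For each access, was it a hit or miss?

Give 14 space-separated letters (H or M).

Acc 1: bank2 row3 -> MISS (open row3); precharges=0
Acc 2: bank1 row2 -> MISS (open row2); precharges=0
Acc 3: bank2 row1 -> MISS (open row1); precharges=1
Acc 4: bank2 row0 -> MISS (open row0); precharges=2
Acc 5: bank2 row1 -> MISS (open row1); precharges=3
Acc 6: bank2 row4 -> MISS (open row4); precharges=4
Acc 7: bank2 row0 -> MISS (open row0); precharges=5
Acc 8: bank0 row3 -> MISS (open row3); precharges=5
Acc 9: bank2 row0 -> HIT
Acc 10: bank0 row0 -> MISS (open row0); precharges=6
Acc 11: bank1 row2 -> HIT
Acc 12: bank1 row2 -> HIT
Acc 13: bank0 row2 -> MISS (open row2); precharges=7
Acc 14: bank1 row3 -> MISS (open row3); precharges=8

Answer: M M M M M M M M H M H H M M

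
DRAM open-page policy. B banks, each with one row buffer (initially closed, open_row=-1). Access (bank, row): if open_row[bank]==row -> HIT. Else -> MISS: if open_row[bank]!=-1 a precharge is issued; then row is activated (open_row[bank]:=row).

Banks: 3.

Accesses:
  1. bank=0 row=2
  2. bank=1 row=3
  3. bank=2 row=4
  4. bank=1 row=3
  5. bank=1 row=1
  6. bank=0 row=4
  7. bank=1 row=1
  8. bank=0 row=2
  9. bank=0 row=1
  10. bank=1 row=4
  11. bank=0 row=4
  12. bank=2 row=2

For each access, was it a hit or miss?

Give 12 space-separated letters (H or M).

Acc 1: bank0 row2 -> MISS (open row2); precharges=0
Acc 2: bank1 row3 -> MISS (open row3); precharges=0
Acc 3: bank2 row4 -> MISS (open row4); precharges=0
Acc 4: bank1 row3 -> HIT
Acc 5: bank1 row1 -> MISS (open row1); precharges=1
Acc 6: bank0 row4 -> MISS (open row4); precharges=2
Acc 7: bank1 row1 -> HIT
Acc 8: bank0 row2 -> MISS (open row2); precharges=3
Acc 9: bank0 row1 -> MISS (open row1); precharges=4
Acc 10: bank1 row4 -> MISS (open row4); precharges=5
Acc 11: bank0 row4 -> MISS (open row4); precharges=6
Acc 12: bank2 row2 -> MISS (open row2); precharges=7

Answer: M M M H M M H M M M M M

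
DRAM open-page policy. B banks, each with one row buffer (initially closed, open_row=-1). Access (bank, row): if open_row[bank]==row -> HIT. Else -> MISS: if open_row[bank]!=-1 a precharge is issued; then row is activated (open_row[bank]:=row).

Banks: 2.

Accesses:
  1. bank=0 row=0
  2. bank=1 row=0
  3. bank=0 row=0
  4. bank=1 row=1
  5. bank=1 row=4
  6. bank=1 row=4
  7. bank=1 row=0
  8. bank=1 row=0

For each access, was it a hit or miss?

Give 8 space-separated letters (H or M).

Answer: M M H M M H M H

Derivation:
Acc 1: bank0 row0 -> MISS (open row0); precharges=0
Acc 2: bank1 row0 -> MISS (open row0); precharges=0
Acc 3: bank0 row0 -> HIT
Acc 4: bank1 row1 -> MISS (open row1); precharges=1
Acc 5: bank1 row4 -> MISS (open row4); precharges=2
Acc 6: bank1 row4 -> HIT
Acc 7: bank1 row0 -> MISS (open row0); precharges=3
Acc 8: bank1 row0 -> HIT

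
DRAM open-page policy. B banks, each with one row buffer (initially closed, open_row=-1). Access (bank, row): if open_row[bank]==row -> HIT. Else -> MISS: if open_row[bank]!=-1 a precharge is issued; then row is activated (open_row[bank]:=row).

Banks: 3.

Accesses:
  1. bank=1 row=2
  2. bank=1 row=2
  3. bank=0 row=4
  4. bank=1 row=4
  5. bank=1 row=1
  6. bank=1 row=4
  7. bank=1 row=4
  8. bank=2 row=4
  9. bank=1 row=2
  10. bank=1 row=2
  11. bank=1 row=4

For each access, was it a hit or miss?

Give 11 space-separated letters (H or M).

Answer: M H M M M M H M M H M

Derivation:
Acc 1: bank1 row2 -> MISS (open row2); precharges=0
Acc 2: bank1 row2 -> HIT
Acc 3: bank0 row4 -> MISS (open row4); precharges=0
Acc 4: bank1 row4 -> MISS (open row4); precharges=1
Acc 5: bank1 row1 -> MISS (open row1); precharges=2
Acc 6: bank1 row4 -> MISS (open row4); precharges=3
Acc 7: bank1 row4 -> HIT
Acc 8: bank2 row4 -> MISS (open row4); precharges=3
Acc 9: bank1 row2 -> MISS (open row2); precharges=4
Acc 10: bank1 row2 -> HIT
Acc 11: bank1 row4 -> MISS (open row4); precharges=5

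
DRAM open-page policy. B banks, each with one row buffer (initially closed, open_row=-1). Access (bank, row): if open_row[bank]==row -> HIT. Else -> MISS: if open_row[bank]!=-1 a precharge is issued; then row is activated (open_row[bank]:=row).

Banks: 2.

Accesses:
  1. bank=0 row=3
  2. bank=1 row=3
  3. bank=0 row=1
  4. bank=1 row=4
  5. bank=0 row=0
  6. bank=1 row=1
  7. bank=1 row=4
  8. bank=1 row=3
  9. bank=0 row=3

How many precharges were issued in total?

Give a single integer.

Acc 1: bank0 row3 -> MISS (open row3); precharges=0
Acc 2: bank1 row3 -> MISS (open row3); precharges=0
Acc 3: bank0 row1 -> MISS (open row1); precharges=1
Acc 4: bank1 row4 -> MISS (open row4); precharges=2
Acc 5: bank0 row0 -> MISS (open row0); precharges=3
Acc 6: bank1 row1 -> MISS (open row1); precharges=4
Acc 7: bank1 row4 -> MISS (open row4); precharges=5
Acc 8: bank1 row3 -> MISS (open row3); precharges=6
Acc 9: bank0 row3 -> MISS (open row3); precharges=7

Answer: 7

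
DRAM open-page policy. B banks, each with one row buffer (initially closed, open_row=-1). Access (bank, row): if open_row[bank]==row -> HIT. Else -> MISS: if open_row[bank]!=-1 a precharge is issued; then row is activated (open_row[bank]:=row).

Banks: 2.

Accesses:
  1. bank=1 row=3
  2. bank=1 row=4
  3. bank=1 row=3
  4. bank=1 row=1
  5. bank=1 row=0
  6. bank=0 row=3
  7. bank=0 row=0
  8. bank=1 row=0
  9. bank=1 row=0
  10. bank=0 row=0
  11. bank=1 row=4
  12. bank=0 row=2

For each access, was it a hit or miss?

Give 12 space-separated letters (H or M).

Acc 1: bank1 row3 -> MISS (open row3); precharges=0
Acc 2: bank1 row4 -> MISS (open row4); precharges=1
Acc 3: bank1 row3 -> MISS (open row3); precharges=2
Acc 4: bank1 row1 -> MISS (open row1); precharges=3
Acc 5: bank1 row0 -> MISS (open row0); precharges=4
Acc 6: bank0 row3 -> MISS (open row3); precharges=4
Acc 7: bank0 row0 -> MISS (open row0); precharges=5
Acc 8: bank1 row0 -> HIT
Acc 9: bank1 row0 -> HIT
Acc 10: bank0 row0 -> HIT
Acc 11: bank1 row4 -> MISS (open row4); precharges=6
Acc 12: bank0 row2 -> MISS (open row2); precharges=7

Answer: M M M M M M M H H H M M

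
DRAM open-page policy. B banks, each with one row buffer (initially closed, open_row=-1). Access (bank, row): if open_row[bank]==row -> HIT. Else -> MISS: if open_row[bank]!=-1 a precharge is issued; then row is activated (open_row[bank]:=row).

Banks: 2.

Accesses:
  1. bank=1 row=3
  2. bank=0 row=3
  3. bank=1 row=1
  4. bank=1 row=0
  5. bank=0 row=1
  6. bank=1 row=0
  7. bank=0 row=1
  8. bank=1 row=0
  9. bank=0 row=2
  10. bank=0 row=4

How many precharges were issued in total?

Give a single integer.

Acc 1: bank1 row3 -> MISS (open row3); precharges=0
Acc 2: bank0 row3 -> MISS (open row3); precharges=0
Acc 3: bank1 row1 -> MISS (open row1); precharges=1
Acc 4: bank1 row0 -> MISS (open row0); precharges=2
Acc 5: bank0 row1 -> MISS (open row1); precharges=3
Acc 6: bank1 row0 -> HIT
Acc 7: bank0 row1 -> HIT
Acc 8: bank1 row0 -> HIT
Acc 9: bank0 row2 -> MISS (open row2); precharges=4
Acc 10: bank0 row4 -> MISS (open row4); precharges=5

Answer: 5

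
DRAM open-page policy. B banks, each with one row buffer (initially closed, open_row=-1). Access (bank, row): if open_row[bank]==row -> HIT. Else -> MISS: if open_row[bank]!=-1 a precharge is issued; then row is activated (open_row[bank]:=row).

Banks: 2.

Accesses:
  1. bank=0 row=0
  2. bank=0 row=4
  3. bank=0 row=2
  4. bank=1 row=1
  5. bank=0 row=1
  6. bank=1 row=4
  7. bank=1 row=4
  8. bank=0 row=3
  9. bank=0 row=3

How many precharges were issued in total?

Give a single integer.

Answer: 5

Derivation:
Acc 1: bank0 row0 -> MISS (open row0); precharges=0
Acc 2: bank0 row4 -> MISS (open row4); precharges=1
Acc 3: bank0 row2 -> MISS (open row2); precharges=2
Acc 4: bank1 row1 -> MISS (open row1); precharges=2
Acc 5: bank0 row1 -> MISS (open row1); precharges=3
Acc 6: bank1 row4 -> MISS (open row4); precharges=4
Acc 7: bank1 row4 -> HIT
Acc 8: bank0 row3 -> MISS (open row3); precharges=5
Acc 9: bank0 row3 -> HIT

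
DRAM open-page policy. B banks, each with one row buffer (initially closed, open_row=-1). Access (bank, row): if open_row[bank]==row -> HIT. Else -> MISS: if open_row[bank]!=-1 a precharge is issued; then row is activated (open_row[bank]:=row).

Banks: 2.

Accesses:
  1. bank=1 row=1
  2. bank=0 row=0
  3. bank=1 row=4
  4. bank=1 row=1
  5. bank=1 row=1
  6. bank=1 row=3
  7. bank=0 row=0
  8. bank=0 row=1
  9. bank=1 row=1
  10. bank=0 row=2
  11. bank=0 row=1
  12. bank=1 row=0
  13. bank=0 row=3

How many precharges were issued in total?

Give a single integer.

Acc 1: bank1 row1 -> MISS (open row1); precharges=0
Acc 2: bank0 row0 -> MISS (open row0); precharges=0
Acc 3: bank1 row4 -> MISS (open row4); precharges=1
Acc 4: bank1 row1 -> MISS (open row1); precharges=2
Acc 5: bank1 row1 -> HIT
Acc 6: bank1 row3 -> MISS (open row3); precharges=3
Acc 7: bank0 row0 -> HIT
Acc 8: bank0 row1 -> MISS (open row1); precharges=4
Acc 9: bank1 row1 -> MISS (open row1); precharges=5
Acc 10: bank0 row2 -> MISS (open row2); precharges=6
Acc 11: bank0 row1 -> MISS (open row1); precharges=7
Acc 12: bank1 row0 -> MISS (open row0); precharges=8
Acc 13: bank0 row3 -> MISS (open row3); precharges=9

Answer: 9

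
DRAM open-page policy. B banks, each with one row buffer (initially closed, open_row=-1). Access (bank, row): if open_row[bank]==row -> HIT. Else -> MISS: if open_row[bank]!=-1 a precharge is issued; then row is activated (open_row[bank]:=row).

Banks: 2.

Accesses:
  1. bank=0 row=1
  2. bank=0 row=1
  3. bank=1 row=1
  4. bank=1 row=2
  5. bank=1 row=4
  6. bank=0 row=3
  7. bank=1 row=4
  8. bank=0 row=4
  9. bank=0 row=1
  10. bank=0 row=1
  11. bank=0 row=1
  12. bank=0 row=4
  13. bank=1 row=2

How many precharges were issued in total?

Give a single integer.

Answer: 7

Derivation:
Acc 1: bank0 row1 -> MISS (open row1); precharges=0
Acc 2: bank0 row1 -> HIT
Acc 3: bank1 row1 -> MISS (open row1); precharges=0
Acc 4: bank1 row2 -> MISS (open row2); precharges=1
Acc 5: bank1 row4 -> MISS (open row4); precharges=2
Acc 6: bank0 row3 -> MISS (open row3); precharges=3
Acc 7: bank1 row4 -> HIT
Acc 8: bank0 row4 -> MISS (open row4); precharges=4
Acc 9: bank0 row1 -> MISS (open row1); precharges=5
Acc 10: bank0 row1 -> HIT
Acc 11: bank0 row1 -> HIT
Acc 12: bank0 row4 -> MISS (open row4); precharges=6
Acc 13: bank1 row2 -> MISS (open row2); precharges=7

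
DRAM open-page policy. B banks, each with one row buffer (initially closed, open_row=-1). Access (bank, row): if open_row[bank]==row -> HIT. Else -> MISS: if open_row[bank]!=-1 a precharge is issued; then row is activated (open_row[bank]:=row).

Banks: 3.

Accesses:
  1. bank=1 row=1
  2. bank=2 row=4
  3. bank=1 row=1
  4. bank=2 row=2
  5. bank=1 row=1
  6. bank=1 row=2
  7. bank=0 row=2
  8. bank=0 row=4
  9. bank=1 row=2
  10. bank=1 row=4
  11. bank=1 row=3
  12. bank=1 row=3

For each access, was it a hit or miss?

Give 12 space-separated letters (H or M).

Acc 1: bank1 row1 -> MISS (open row1); precharges=0
Acc 2: bank2 row4 -> MISS (open row4); precharges=0
Acc 3: bank1 row1 -> HIT
Acc 4: bank2 row2 -> MISS (open row2); precharges=1
Acc 5: bank1 row1 -> HIT
Acc 6: bank1 row2 -> MISS (open row2); precharges=2
Acc 7: bank0 row2 -> MISS (open row2); precharges=2
Acc 8: bank0 row4 -> MISS (open row4); precharges=3
Acc 9: bank1 row2 -> HIT
Acc 10: bank1 row4 -> MISS (open row4); precharges=4
Acc 11: bank1 row3 -> MISS (open row3); precharges=5
Acc 12: bank1 row3 -> HIT

Answer: M M H M H M M M H M M H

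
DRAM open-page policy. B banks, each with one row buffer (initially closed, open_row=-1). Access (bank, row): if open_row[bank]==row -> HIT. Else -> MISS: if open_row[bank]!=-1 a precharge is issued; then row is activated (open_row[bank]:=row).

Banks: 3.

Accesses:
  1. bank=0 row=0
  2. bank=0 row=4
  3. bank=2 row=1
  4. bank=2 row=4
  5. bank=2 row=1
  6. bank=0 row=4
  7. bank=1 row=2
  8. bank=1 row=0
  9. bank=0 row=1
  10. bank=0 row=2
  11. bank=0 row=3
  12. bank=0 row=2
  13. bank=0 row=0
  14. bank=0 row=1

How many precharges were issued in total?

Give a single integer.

Acc 1: bank0 row0 -> MISS (open row0); precharges=0
Acc 2: bank0 row4 -> MISS (open row4); precharges=1
Acc 3: bank2 row1 -> MISS (open row1); precharges=1
Acc 4: bank2 row4 -> MISS (open row4); precharges=2
Acc 5: bank2 row1 -> MISS (open row1); precharges=3
Acc 6: bank0 row4 -> HIT
Acc 7: bank1 row2 -> MISS (open row2); precharges=3
Acc 8: bank1 row0 -> MISS (open row0); precharges=4
Acc 9: bank0 row1 -> MISS (open row1); precharges=5
Acc 10: bank0 row2 -> MISS (open row2); precharges=6
Acc 11: bank0 row3 -> MISS (open row3); precharges=7
Acc 12: bank0 row2 -> MISS (open row2); precharges=8
Acc 13: bank0 row0 -> MISS (open row0); precharges=9
Acc 14: bank0 row1 -> MISS (open row1); precharges=10

Answer: 10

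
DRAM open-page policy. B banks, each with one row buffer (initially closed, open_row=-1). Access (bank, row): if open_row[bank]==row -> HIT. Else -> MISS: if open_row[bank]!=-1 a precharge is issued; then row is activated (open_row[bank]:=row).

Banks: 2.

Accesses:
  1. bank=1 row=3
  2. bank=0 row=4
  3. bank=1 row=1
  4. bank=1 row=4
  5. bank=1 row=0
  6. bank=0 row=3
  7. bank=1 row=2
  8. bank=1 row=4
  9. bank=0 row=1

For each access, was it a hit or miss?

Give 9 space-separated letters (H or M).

Acc 1: bank1 row3 -> MISS (open row3); precharges=0
Acc 2: bank0 row4 -> MISS (open row4); precharges=0
Acc 3: bank1 row1 -> MISS (open row1); precharges=1
Acc 4: bank1 row4 -> MISS (open row4); precharges=2
Acc 5: bank1 row0 -> MISS (open row0); precharges=3
Acc 6: bank0 row3 -> MISS (open row3); precharges=4
Acc 7: bank1 row2 -> MISS (open row2); precharges=5
Acc 8: bank1 row4 -> MISS (open row4); precharges=6
Acc 9: bank0 row1 -> MISS (open row1); precharges=7

Answer: M M M M M M M M M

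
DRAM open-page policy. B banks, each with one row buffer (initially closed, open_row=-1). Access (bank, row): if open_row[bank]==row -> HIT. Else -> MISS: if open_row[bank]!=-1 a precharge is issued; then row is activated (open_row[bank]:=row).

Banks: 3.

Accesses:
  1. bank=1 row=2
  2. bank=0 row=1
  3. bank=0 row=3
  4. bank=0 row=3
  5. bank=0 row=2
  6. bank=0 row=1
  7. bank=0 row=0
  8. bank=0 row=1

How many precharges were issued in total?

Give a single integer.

Answer: 5

Derivation:
Acc 1: bank1 row2 -> MISS (open row2); precharges=0
Acc 2: bank0 row1 -> MISS (open row1); precharges=0
Acc 3: bank0 row3 -> MISS (open row3); precharges=1
Acc 4: bank0 row3 -> HIT
Acc 5: bank0 row2 -> MISS (open row2); precharges=2
Acc 6: bank0 row1 -> MISS (open row1); precharges=3
Acc 7: bank0 row0 -> MISS (open row0); precharges=4
Acc 8: bank0 row1 -> MISS (open row1); precharges=5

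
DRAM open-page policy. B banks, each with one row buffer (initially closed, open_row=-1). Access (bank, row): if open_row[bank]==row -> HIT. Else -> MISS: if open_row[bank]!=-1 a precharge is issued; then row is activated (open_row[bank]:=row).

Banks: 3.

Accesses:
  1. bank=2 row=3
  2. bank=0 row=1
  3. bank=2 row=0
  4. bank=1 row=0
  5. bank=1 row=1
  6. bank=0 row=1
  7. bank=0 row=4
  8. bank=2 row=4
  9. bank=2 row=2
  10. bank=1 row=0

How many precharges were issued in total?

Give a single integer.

Answer: 6

Derivation:
Acc 1: bank2 row3 -> MISS (open row3); precharges=0
Acc 2: bank0 row1 -> MISS (open row1); precharges=0
Acc 3: bank2 row0 -> MISS (open row0); precharges=1
Acc 4: bank1 row0 -> MISS (open row0); precharges=1
Acc 5: bank1 row1 -> MISS (open row1); precharges=2
Acc 6: bank0 row1 -> HIT
Acc 7: bank0 row4 -> MISS (open row4); precharges=3
Acc 8: bank2 row4 -> MISS (open row4); precharges=4
Acc 9: bank2 row2 -> MISS (open row2); precharges=5
Acc 10: bank1 row0 -> MISS (open row0); precharges=6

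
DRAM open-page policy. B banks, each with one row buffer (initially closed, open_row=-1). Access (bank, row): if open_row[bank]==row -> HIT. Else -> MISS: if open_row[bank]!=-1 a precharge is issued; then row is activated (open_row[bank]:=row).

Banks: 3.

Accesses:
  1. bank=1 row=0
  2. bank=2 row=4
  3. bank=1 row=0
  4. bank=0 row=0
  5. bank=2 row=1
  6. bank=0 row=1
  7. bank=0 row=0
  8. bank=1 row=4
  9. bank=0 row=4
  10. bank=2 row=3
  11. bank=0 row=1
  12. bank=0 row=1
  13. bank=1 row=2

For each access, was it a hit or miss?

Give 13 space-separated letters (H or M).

Acc 1: bank1 row0 -> MISS (open row0); precharges=0
Acc 2: bank2 row4 -> MISS (open row4); precharges=0
Acc 3: bank1 row0 -> HIT
Acc 4: bank0 row0 -> MISS (open row0); precharges=0
Acc 5: bank2 row1 -> MISS (open row1); precharges=1
Acc 6: bank0 row1 -> MISS (open row1); precharges=2
Acc 7: bank0 row0 -> MISS (open row0); precharges=3
Acc 8: bank1 row4 -> MISS (open row4); precharges=4
Acc 9: bank0 row4 -> MISS (open row4); precharges=5
Acc 10: bank2 row3 -> MISS (open row3); precharges=6
Acc 11: bank0 row1 -> MISS (open row1); precharges=7
Acc 12: bank0 row1 -> HIT
Acc 13: bank1 row2 -> MISS (open row2); precharges=8

Answer: M M H M M M M M M M M H M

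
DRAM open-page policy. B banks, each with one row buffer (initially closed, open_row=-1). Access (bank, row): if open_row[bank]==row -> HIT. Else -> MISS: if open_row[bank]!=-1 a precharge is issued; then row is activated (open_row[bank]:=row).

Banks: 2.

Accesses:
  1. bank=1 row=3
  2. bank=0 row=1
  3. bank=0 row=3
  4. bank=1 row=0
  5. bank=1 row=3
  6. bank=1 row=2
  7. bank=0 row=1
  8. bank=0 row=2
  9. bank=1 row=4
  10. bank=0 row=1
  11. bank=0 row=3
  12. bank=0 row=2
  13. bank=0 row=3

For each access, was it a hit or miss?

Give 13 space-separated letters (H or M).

Answer: M M M M M M M M M M M M M

Derivation:
Acc 1: bank1 row3 -> MISS (open row3); precharges=0
Acc 2: bank0 row1 -> MISS (open row1); precharges=0
Acc 3: bank0 row3 -> MISS (open row3); precharges=1
Acc 4: bank1 row0 -> MISS (open row0); precharges=2
Acc 5: bank1 row3 -> MISS (open row3); precharges=3
Acc 6: bank1 row2 -> MISS (open row2); precharges=4
Acc 7: bank0 row1 -> MISS (open row1); precharges=5
Acc 8: bank0 row2 -> MISS (open row2); precharges=6
Acc 9: bank1 row4 -> MISS (open row4); precharges=7
Acc 10: bank0 row1 -> MISS (open row1); precharges=8
Acc 11: bank0 row3 -> MISS (open row3); precharges=9
Acc 12: bank0 row2 -> MISS (open row2); precharges=10
Acc 13: bank0 row3 -> MISS (open row3); precharges=11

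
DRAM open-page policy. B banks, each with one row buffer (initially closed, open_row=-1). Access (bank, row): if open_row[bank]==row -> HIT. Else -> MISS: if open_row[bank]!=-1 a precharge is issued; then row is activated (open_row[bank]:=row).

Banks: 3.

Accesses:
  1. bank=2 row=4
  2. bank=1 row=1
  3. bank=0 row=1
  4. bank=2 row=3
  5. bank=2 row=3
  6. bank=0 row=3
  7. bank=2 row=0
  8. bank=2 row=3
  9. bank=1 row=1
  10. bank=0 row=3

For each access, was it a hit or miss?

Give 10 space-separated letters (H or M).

Acc 1: bank2 row4 -> MISS (open row4); precharges=0
Acc 2: bank1 row1 -> MISS (open row1); precharges=0
Acc 3: bank0 row1 -> MISS (open row1); precharges=0
Acc 4: bank2 row3 -> MISS (open row3); precharges=1
Acc 5: bank2 row3 -> HIT
Acc 6: bank0 row3 -> MISS (open row3); precharges=2
Acc 7: bank2 row0 -> MISS (open row0); precharges=3
Acc 8: bank2 row3 -> MISS (open row3); precharges=4
Acc 9: bank1 row1 -> HIT
Acc 10: bank0 row3 -> HIT

Answer: M M M M H M M M H H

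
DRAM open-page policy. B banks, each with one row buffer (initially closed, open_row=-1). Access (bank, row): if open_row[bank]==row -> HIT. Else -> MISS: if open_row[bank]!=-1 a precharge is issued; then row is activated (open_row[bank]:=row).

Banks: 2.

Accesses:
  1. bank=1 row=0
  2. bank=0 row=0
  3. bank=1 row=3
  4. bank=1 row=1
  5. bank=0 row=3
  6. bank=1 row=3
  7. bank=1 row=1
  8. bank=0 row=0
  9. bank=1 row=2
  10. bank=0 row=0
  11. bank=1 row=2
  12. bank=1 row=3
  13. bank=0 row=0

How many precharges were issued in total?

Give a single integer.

Answer: 8

Derivation:
Acc 1: bank1 row0 -> MISS (open row0); precharges=0
Acc 2: bank0 row0 -> MISS (open row0); precharges=0
Acc 3: bank1 row3 -> MISS (open row3); precharges=1
Acc 4: bank1 row1 -> MISS (open row1); precharges=2
Acc 5: bank0 row3 -> MISS (open row3); precharges=3
Acc 6: bank1 row3 -> MISS (open row3); precharges=4
Acc 7: bank1 row1 -> MISS (open row1); precharges=5
Acc 8: bank0 row0 -> MISS (open row0); precharges=6
Acc 9: bank1 row2 -> MISS (open row2); precharges=7
Acc 10: bank0 row0 -> HIT
Acc 11: bank1 row2 -> HIT
Acc 12: bank1 row3 -> MISS (open row3); precharges=8
Acc 13: bank0 row0 -> HIT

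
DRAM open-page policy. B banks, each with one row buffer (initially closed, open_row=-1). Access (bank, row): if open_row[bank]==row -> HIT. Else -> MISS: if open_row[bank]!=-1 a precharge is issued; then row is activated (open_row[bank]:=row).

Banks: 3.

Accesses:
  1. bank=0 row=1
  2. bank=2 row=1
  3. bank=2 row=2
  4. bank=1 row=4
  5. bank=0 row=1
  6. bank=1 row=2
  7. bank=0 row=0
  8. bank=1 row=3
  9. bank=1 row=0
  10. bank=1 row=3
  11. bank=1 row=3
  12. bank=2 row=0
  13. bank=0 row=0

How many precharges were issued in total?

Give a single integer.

Answer: 7

Derivation:
Acc 1: bank0 row1 -> MISS (open row1); precharges=0
Acc 2: bank2 row1 -> MISS (open row1); precharges=0
Acc 3: bank2 row2 -> MISS (open row2); precharges=1
Acc 4: bank1 row4 -> MISS (open row4); precharges=1
Acc 5: bank0 row1 -> HIT
Acc 6: bank1 row2 -> MISS (open row2); precharges=2
Acc 7: bank0 row0 -> MISS (open row0); precharges=3
Acc 8: bank1 row3 -> MISS (open row3); precharges=4
Acc 9: bank1 row0 -> MISS (open row0); precharges=5
Acc 10: bank1 row3 -> MISS (open row3); precharges=6
Acc 11: bank1 row3 -> HIT
Acc 12: bank2 row0 -> MISS (open row0); precharges=7
Acc 13: bank0 row0 -> HIT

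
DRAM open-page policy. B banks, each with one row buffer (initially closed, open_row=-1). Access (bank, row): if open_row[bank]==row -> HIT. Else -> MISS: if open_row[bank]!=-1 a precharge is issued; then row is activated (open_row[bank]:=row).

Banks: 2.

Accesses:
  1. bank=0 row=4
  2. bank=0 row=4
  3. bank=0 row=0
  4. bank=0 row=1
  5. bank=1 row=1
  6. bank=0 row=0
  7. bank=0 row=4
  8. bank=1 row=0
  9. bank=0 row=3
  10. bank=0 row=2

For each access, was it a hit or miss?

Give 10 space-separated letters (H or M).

Acc 1: bank0 row4 -> MISS (open row4); precharges=0
Acc 2: bank0 row4 -> HIT
Acc 3: bank0 row0 -> MISS (open row0); precharges=1
Acc 4: bank0 row1 -> MISS (open row1); precharges=2
Acc 5: bank1 row1 -> MISS (open row1); precharges=2
Acc 6: bank0 row0 -> MISS (open row0); precharges=3
Acc 7: bank0 row4 -> MISS (open row4); precharges=4
Acc 8: bank1 row0 -> MISS (open row0); precharges=5
Acc 9: bank0 row3 -> MISS (open row3); precharges=6
Acc 10: bank0 row2 -> MISS (open row2); precharges=7

Answer: M H M M M M M M M M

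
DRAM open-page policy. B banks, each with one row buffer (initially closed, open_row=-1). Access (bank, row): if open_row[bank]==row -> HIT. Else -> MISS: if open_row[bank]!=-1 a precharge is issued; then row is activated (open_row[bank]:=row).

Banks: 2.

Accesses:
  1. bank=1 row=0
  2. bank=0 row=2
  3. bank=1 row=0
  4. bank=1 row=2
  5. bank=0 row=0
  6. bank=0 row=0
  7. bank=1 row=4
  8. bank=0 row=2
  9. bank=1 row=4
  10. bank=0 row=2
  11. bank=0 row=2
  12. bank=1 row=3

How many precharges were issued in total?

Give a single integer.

Acc 1: bank1 row0 -> MISS (open row0); precharges=0
Acc 2: bank0 row2 -> MISS (open row2); precharges=0
Acc 3: bank1 row0 -> HIT
Acc 4: bank1 row2 -> MISS (open row2); precharges=1
Acc 5: bank0 row0 -> MISS (open row0); precharges=2
Acc 6: bank0 row0 -> HIT
Acc 7: bank1 row4 -> MISS (open row4); precharges=3
Acc 8: bank0 row2 -> MISS (open row2); precharges=4
Acc 9: bank1 row4 -> HIT
Acc 10: bank0 row2 -> HIT
Acc 11: bank0 row2 -> HIT
Acc 12: bank1 row3 -> MISS (open row3); precharges=5

Answer: 5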